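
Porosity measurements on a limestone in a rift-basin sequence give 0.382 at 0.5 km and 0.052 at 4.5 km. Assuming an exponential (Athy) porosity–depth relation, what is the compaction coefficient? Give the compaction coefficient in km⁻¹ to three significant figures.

0.499 km⁻¹

Athy: n(z) = n₀ e^(−kz) ⇒ n₁/n₂ = e^{k(z₂−z₁)} ⇒ k = ln(n₁/n₂)/(z₂−z₁)
k = ln(0.382/0.052) / (4.5 − 0.5) = ln(7.346) / 4 = 1.9942 / 4 = 0.4985 km⁻¹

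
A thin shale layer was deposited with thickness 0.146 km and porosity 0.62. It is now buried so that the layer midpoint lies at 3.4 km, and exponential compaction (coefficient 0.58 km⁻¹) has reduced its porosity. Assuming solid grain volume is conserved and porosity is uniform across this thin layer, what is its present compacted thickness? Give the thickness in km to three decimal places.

0.061 km

Porosity at 3.4 km: φ = 0.62·exp(−0.58×3.4) = 0.0863
Solid-volume conservation: h(1−φ) = h₀(1−φ₀) ⇒ h = h₀·(1−φ₀)/(1−φ)
h = 0.146 × (1 − 0.62)/(1 − 0.0863) = 0.146 × 0.4159 = 0.0607 km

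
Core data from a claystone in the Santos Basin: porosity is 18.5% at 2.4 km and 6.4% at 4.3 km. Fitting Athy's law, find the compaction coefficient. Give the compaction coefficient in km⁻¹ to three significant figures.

0.559 km⁻¹

Athy: phi(Z) = phi₀ e^(−cZ) ⇒ phi₁/phi₂ = e^{c(Z₂−Z₁)} ⇒ c = ln(phi₁/phi₂)/(Z₂−Z₁)
c = ln(0.185/0.064) / (4.3 − 2.4) = ln(2.891) / 1.9 = 1.0615 / 1.9 = 0.5587 km⁻¹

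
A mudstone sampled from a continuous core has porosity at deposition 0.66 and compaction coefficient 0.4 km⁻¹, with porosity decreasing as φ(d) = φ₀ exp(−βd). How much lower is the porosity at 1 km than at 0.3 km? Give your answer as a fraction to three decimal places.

φ(0.3) = 0.66·e^(−0.4×0.3) = 0.5854
φ(1) = 0.66·e^(−0.4×1) = 0.4424
Δφ = 0.5854 − 0.4424 = 0.1430

0.143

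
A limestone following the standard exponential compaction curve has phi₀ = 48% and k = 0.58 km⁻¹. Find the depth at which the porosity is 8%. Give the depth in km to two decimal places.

3.09 km

Invert Athy's law: Z = ln(phi₀/phi) / k
Z = ln(0.48/0.08) / 0.58 = ln(6) / 0.58 = 1.7918 / 0.58 = 3.089 km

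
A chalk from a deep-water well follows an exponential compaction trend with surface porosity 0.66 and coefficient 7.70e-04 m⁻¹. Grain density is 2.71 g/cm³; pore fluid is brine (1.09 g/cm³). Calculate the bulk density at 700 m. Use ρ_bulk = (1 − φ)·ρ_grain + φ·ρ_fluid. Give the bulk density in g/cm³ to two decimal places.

Working in km (1 km = 1000 m; c in km⁻¹ = c in m⁻¹ × 1000):
Porosity at depth: phi = 0.66·exp(−0.77×0.7) = 0.66×0.5833 = 0.3850
Bulk density: ρ_b = (1−phi)ρ_g + phi·ρ_f = 0.6150×2.71 + 0.3850×1.09
       = 1.667 + 0.420 = 2.086 g/cm³

2.09 g/cm³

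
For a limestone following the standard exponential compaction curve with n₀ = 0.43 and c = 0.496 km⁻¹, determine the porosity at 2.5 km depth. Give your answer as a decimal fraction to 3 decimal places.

n = n₀·exp(−c·d) = 0.43 × exp(−0.496 × 2.5) = 0.43 × exp(−1.24)
  = 0.43 × 0.2894 = 0.1244

0.124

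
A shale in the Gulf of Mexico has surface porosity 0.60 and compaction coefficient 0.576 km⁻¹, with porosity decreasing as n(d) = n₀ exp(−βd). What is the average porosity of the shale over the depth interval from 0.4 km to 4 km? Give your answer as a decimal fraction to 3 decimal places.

⟨n⟩ = (1/(d₂−d₁)) ∫ n₀ e^(−βd) dd = n₀·(e^(−β·d₁) − e^(−β·d₂)) / (β·(d₂−d₁))
e^(−0.576×0.4) = 0.7942; e^(−0.576×4) = 0.0999
⟨n⟩ = 0.6 × (0.7942 − 0.0999) / (0.576 × 3.6) = 0.6 × 0.3349 = 0.2009

0.201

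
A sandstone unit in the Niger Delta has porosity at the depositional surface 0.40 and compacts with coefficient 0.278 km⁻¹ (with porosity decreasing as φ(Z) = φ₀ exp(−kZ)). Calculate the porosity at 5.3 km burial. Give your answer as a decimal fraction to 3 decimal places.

0.092

φ = φ₀·exp(−k·Z) = 0.4 × exp(−0.278 × 5.3) = 0.4 × exp(−1.473)
  = 0.4 × 0.2291 = 0.0917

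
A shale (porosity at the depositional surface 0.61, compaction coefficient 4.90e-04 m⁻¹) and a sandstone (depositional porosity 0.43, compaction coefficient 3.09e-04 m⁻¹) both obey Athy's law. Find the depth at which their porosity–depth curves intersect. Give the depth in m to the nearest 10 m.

1930 m

Working in km (1 km = 1000 m; k in km⁻¹ = k in m⁻¹ × 1000):
Set n₀ₐ e^(−kₐZ) = n₀ᵦ e^(−kᵦZ) ⇒ ln(n₀ₐ/n₀ᵦ) = (kₐ − kᵦ)·Z
Z = ln(0.61/0.43) / (0.49 − 0.309) = 0.3497 / 0.181 = 1.932 km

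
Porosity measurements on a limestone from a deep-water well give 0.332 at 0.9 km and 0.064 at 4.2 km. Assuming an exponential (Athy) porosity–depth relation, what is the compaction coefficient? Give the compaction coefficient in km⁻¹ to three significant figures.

Athy: n(Z) = n₀ e^(−βZ) ⇒ n₁/n₂ = e^{β(Z₂−Z₁)} ⇒ β = ln(n₁/n₂)/(Z₂−Z₁)
β = ln(0.332/0.064) / (4.2 − 0.9) = ln(5.188) / 3.3 = 1.6463 / 3.3 = 0.4989 km⁻¹

0.499 km⁻¹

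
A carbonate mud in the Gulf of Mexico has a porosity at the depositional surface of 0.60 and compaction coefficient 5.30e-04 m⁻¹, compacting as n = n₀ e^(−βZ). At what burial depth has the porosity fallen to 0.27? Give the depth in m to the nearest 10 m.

1510 m

Working in km (1 km = 1000 m; β in km⁻¹ = β in m⁻¹ × 1000):
Invert Athy's law: Z = ln(n₀/n) / β
Z = ln(0.6/0.27) / 0.53 = ln(2.222) / 0.53 = 0.7985 / 0.53 = 1.507 km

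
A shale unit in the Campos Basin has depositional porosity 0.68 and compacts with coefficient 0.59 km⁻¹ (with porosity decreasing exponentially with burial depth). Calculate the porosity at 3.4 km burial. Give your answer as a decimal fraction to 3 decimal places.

0.091

n = n₀·exp(−k·z) = 0.68 × exp(−0.59 × 3.4) = 0.68 × exp(−2.006)
  = 0.68 × 0.1345 = 0.0915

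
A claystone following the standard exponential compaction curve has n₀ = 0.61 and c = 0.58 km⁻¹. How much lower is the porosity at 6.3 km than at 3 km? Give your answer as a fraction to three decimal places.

0.091

n(3) = 0.61·e^(−0.58×3) = 0.1071
n(6.3) = 0.61·e^(−0.58×6.3) = 0.0158
Δn = 0.1071 − 0.0158 = 0.0913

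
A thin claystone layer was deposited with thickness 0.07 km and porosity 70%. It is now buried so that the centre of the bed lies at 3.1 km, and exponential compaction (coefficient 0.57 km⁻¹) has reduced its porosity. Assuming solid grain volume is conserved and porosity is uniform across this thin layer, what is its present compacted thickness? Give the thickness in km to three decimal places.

0.024 km

Porosity at 3.1 km: phi = 0.7·exp(−0.57×3.1) = 0.1196
Solid-volume conservation: h(1−phi) = h₀(1−phi₀) ⇒ h = h₀·(1−phi₀)/(1−phi)
h = 0.07 × (1 − 0.7)/(1 − 0.1196) = 0.07 × 0.3408 = 0.0239 km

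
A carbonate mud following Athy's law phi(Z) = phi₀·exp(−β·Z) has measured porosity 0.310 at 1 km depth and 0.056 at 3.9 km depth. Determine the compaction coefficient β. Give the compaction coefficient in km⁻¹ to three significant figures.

Athy: phi(Z) = phi₀ e^(−βZ) ⇒ phi₁/phi₂ = e^{β(Z₂−Z₁)} ⇒ β = ln(phi₁/phi₂)/(Z₂−Z₁)
β = ln(0.31/0.056) / (3.9 − 1) = ln(5.536) / 2.9 = 1.7112 / 2.9 = 0.5901 km⁻¹

0.590 km⁻¹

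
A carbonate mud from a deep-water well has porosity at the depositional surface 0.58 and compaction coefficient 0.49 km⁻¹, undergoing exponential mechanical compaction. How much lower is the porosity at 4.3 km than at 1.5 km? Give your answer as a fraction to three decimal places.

0.208

n(1.5) = 0.58·e^(−0.49×1.5) = 0.2781
n(4.3) = 0.58·e^(−0.49×4.3) = 0.0705
Δn = 0.2781 − 0.0705 = 0.2076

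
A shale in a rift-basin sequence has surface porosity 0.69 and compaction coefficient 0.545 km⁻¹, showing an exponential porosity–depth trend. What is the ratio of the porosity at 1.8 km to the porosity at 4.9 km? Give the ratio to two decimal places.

φ(z₁)/φ(z₂) = e^(−β·z₁)/e^(−β·z₂) = e^{β(z₂−z₁)}
= exp(0.545 × 3.1) = exp(1.69) = 5.4168

5.42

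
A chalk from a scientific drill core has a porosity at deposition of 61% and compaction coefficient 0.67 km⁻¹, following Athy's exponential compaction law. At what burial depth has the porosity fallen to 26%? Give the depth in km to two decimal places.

Invert Athy's law: Z = ln(phi₀/phi) / k
Z = ln(0.61/0.26) / 0.67 = ln(2.346) / 0.67 = 0.8528 / 0.67 = 1.273 km

1.27 km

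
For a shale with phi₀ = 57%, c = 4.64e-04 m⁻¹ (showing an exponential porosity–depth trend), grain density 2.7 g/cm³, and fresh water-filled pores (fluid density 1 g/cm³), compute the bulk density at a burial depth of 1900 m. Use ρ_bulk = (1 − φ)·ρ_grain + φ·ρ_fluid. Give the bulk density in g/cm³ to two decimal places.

2.30 g/cm³

Working in km (1 km = 1000 m; c in km⁻¹ = c in m⁻¹ × 1000):
Porosity at depth: phi = 0.57·exp(−0.464×1.9) = 0.57×0.4141 = 0.2360
Bulk density: ρ_b = (1−phi)ρ_g + phi·ρ_f = 0.7640×2.7 + 0.2360×1
       = 2.063 + 0.236 = 2.299 g/cm³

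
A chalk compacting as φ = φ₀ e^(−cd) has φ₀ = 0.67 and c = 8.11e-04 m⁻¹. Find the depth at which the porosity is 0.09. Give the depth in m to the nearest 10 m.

Working in km (1 km = 1000 m; c in km⁻¹ = c in m⁻¹ × 1000):
Invert Athy's law: d = ln(φ₀/φ) / c
d = ln(0.67/0.09) / 0.811 = ln(7.444) / 0.811 = 2.0075 / 0.811 = 2.475 km

2480 m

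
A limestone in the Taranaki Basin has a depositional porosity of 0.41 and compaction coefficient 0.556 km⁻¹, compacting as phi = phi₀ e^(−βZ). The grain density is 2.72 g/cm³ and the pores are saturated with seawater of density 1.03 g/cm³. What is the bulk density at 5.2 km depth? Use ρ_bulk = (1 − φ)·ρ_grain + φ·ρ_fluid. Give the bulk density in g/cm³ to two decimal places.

Porosity at depth: phi = 0.41·exp(−0.556×5.2) = 0.41×0.0555 = 0.0228
Bulk density: ρ_b = (1−phi)ρ_g + phi·ρ_f = 0.9772×2.72 + 0.0228×1.03
       = 2.658 + 0.023 = 2.682 g/cm³

2.68 g/cm³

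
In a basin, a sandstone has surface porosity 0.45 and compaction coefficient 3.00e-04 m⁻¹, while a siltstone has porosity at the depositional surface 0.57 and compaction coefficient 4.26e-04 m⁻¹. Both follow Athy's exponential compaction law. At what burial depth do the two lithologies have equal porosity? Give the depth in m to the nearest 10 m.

Working in km (1 km = 1000 m; c in km⁻¹ = c in m⁻¹ × 1000):
Set n₀ₐ e^(−cₐd) = n₀ᵦ e^(−cᵦd) ⇒ ln(n₀ₐ/n₀ᵦ) = (cₐ − cᵦ)·d
d = ln(0.45/0.57) / (0.3 − 0.426) = -0.2364 / -0.126 = 1.876 km

1880 m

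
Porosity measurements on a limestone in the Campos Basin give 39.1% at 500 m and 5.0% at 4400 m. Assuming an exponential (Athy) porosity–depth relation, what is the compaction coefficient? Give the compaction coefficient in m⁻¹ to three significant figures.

Working in km (1 km = 1000 m; k in km⁻¹ = k in m⁻¹ × 1000):
Athy: φ(Z) = φ₀ e^(−kZ) ⇒ φ₁/φ₂ = e^{k(Z₂−Z₁)} ⇒ k = ln(φ₁/φ₂)/(Z₂−Z₁)
k = ln(0.391/0.05) / (4.4 − 0.5) = ln(7.82) / 3.9 = 2.0567 / 3.9 = 0.5274 km⁻¹

0.000527 m⁻¹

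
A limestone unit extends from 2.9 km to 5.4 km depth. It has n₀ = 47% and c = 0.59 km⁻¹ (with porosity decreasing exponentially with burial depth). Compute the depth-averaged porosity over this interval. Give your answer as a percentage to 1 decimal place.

4.4%

⟨n⟩ = (1/(Z₂−Z₁)) ∫ n₀ e^(−cZ) dZ = n₀·(e^(−c·Z₁) − e^(−c·Z₂)) / (c·(Z₂−Z₁))
e^(−0.59×2.9) = 0.1807; e^(−0.59×5.4) = 0.0413
⟨n⟩ = 0.47 × (0.1807 − 0.0413) / (0.59 × 2.5) = 0.47 × 0.0945 = 0.0444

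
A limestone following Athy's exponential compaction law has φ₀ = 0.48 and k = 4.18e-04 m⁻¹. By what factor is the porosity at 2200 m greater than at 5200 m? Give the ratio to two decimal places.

3.50

Working in km (1 km = 1000 m; k in km⁻¹ = k in m⁻¹ × 1000):
φ(Z₁)/φ(Z₂) = e^(−k·Z₁)/e^(−k·Z₂) = e^{k(Z₂−Z₁)}
= exp(0.418 × 3) = exp(1.254) = 3.5043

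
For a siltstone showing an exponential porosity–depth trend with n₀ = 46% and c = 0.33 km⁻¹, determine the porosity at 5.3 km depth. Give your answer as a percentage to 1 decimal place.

8.0%

n = n₀·exp(−c·Z) = 0.46 × exp(−0.33 × 5.3) = 0.46 × exp(−1.749)
  = 0.46 × 0.1739 = 0.0800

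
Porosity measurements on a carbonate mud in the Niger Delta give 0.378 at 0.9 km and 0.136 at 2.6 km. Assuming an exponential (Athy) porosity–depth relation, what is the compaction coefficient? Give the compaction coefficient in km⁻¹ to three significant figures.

0.601 km⁻¹

Athy: φ(z) = φ₀ e^(−cz) ⇒ φ₁/φ₂ = e^{c(z₂−z₁)} ⇒ c = ln(φ₁/φ₂)/(z₂−z₁)
c = ln(0.378/0.136) / (2.6 − 0.9) = ln(2.779) / 1.7 = 1.0222 / 1.7 = 0.6013 km⁻¹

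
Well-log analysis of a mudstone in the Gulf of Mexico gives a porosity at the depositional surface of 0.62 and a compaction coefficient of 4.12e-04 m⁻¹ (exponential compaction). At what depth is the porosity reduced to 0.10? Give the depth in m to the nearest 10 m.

Working in km (1 km = 1000 m; β in km⁻¹ = β in m⁻¹ × 1000):
Invert Athy's law: z = ln(φ₀/φ) / β
z = ln(0.62/0.1) / 0.412 = ln(6.2) / 0.412 = 1.8245 / 0.412 = 4.429 km

4430 m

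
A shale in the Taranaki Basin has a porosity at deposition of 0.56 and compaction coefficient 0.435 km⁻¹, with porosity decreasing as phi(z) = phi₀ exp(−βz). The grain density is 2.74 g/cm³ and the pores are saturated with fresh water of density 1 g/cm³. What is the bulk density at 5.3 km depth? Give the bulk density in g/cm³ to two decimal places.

2.64 g/cm³

Porosity at depth: phi = 0.56·exp(−0.435×5.3) = 0.56×0.0997 = 0.0558
Bulk density: ρ_b = (1−phi)ρ_g + phi·ρ_f = 0.9442×2.74 + 0.0558×1
       = 2.587 + 0.056 = 2.643 g/cm³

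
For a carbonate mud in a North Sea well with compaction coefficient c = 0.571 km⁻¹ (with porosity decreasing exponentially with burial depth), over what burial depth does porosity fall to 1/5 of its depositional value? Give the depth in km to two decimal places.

phi/phi₀ = 1/5 ⇒ exp(−c·d) = 1/5 ⇒ d = ln(5) / c
d = 1.6094 / 0.571 = 2.819 km

2.82 km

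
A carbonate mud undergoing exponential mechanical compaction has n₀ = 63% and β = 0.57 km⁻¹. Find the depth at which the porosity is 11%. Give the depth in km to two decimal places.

3.06 km

Invert Athy's law: d = ln(n₀/n) / β
d = ln(0.63/0.11) / 0.57 = ln(5.727) / 0.57 = 1.7452 / 0.57 = 3.062 km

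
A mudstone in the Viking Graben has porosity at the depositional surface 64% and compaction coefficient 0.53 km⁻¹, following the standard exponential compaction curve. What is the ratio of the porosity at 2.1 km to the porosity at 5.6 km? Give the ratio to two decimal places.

6.39

phi(z₁)/phi(z₂) = e^(−β·z₁)/e^(−β·z₂) = e^{β(z₂−z₁)}
= exp(0.53 × 3.5) = exp(1.855) = 6.3917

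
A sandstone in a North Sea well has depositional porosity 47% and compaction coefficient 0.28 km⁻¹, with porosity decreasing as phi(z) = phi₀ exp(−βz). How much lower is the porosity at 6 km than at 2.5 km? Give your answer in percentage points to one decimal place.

phi(2.5) = 0.47·e^(−0.28×2.5) = 0.2334
phi(6) = 0.47·e^(−0.28×6) = 0.0876
Δphi = 0.2334 − 0.0876 = 0.1458

14.6 percentage points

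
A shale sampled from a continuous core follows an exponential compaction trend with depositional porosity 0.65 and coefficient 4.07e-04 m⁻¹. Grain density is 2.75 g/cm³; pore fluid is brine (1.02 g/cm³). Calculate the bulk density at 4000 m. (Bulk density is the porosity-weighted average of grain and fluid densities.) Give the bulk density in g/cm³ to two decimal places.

Working in km (1 km = 1000 m; c in km⁻¹ = c in m⁻¹ × 1000):
Porosity at depth: n = 0.65·exp(−0.407×4) = 0.65×0.1963 = 0.1276
Bulk density: ρ_b = (1−n)ρ_g + n·ρ_f = 0.8724×2.75 + 0.1276×1.02
       = 2.399 + 0.130 = 2.529 g/cm³

2.53 g/cm³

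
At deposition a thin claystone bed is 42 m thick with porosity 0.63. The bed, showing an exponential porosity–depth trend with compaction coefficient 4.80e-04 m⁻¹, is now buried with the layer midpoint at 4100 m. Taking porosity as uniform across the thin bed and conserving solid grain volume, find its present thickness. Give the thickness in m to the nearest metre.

Working in km (1 km = 1000 m; c in km⁻¹ = c in m⁻¹ × 1000):
Porosity at 4.1 km: φ = 0.63·exp(−0.48×4.1) = 0.0880
Solid-volume conservation: h(1−φ) = h₀(1−φ₀) ⇒ h = h₀·(1−φ₀)/(1−φ)
h = 0.042 × (1 − 0.63)/(1 − 0.0880) = 0.042 × 0.4057 = 0.0170 km

17 m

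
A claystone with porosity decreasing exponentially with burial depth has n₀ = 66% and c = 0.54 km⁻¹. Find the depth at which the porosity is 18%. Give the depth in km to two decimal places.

2.41 km

Invert Athy's law: d = ln(n₀/n) / c
d = ln(0.66/0.18) / 0.54 = ln(3.667) / 0.54 = 1.2993 / 0.54 = 2.406 km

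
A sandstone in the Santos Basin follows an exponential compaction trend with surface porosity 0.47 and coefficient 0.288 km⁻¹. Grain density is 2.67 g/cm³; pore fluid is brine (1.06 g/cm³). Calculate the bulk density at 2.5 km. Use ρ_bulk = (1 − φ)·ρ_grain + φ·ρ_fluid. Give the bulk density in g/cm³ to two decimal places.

Porosity at depth: n = 0.47·exp(−0.288×2.5) = 0.47×0.4868 = 0.2288
Bulk density: ρ_b = (1−n)ρ_g + n·ρ_f = 0.7712×2.67 + 0.2288×1.06
       = 2.059 + 0.242 = 2.302 g/cm³

2.30 g/cm³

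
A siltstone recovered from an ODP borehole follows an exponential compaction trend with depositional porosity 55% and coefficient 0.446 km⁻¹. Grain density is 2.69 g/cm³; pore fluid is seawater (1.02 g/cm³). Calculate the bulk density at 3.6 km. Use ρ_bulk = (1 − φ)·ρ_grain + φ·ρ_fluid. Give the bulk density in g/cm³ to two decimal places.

Porosity at depth: φ = 0.55·exp(−0.446×3.6) = 0.55×0.2008 = 0.1104
Bulk density: ρ_b = (1−φ)ρ_g + φ·ρ_f = 0.8896×2.69 + 0.1104×1.02
       = 2.393 + 0.113 = 2.506 g/cm³

2.51 g/cm³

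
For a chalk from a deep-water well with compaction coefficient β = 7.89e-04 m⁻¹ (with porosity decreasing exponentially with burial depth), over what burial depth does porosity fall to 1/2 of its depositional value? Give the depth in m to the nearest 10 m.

880 m

Working in km (1 km = 1000 m; β in km⁻¹ = β in m⁻¹ × 1000):
phi/phi₀ = 1/2 ⇒ exp(−β·Z) = 1/2 ⇒ Z = ln(2) / β
Z = 0.6931 / 0.789 = 0.879 km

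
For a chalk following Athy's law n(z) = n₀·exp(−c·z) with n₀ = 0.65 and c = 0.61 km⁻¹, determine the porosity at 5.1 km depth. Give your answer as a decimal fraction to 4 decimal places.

0.0290

n = n₀·exp(−c·z) = 0.65 × exp(−0.61 × 5.1) = 0.65 × exp(−3.111)
  = 0.65 × 0.0446 = 0.0290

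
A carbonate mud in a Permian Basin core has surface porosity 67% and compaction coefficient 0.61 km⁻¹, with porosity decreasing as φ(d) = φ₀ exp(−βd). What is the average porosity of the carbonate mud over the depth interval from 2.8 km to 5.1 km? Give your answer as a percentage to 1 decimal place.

6.5%

⟨φ⟩ = (1/(d₂−d₁)) ∫ φ₀ e^(−βd) dd = φ₀·(e^(−β·d₁) − e^(−β·d₂)) / (β·(d₂−d₁))
e^(−0.61×2.8) = 0.1812; e^(−0.61×5.1) = 0.0446
⟨φ⟩ = 0.67 × (0.1812 − 0.0446) / (0.61 × 2.3) = 0.67 × 0.0974 = 0.0653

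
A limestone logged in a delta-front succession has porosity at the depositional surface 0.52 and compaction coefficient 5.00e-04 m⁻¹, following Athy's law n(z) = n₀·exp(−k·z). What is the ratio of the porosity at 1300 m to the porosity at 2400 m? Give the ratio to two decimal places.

1.73

Working in km (1 km = 1000 m; k in km⁻¹ = k in m⁻¹ × 1000):
n(z₁)/n(z₂) = e^(−k·z₁)/e^(−k·z₂) = e^{k(z₂−z₁)}
= exp(0.5 × 1.1) = exp(0.55) = 1.7333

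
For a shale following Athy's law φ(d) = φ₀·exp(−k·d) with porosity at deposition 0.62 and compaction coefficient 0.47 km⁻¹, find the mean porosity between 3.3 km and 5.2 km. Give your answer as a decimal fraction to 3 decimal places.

⟨φ⟩ = (1/(d₂−d₁)) ∫ φ₀ e^(−kd) dd = φ₀·(e^(−k·d₁) − e^(−k·d₂)) / (k·(d₂−d₁))
e^(−0.47×3.3) = 0.2120; e^(−0.47×5.2) = 0.0868
⟨φ⟩ = 0.62 × (0.2120 − 0.0868) / (0.47 × 1.9) = 0.62 × 0.1402 = 0.0869

0.087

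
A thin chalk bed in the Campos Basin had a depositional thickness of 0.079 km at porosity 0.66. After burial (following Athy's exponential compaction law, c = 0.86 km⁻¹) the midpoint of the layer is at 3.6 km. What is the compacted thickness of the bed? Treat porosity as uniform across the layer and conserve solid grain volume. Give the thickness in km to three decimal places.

Porosity at 3.6 km: n = 0.66·exp(−0.86×3.6) = 0.0299
Solid-volume conservation: h(1−n) = h₀(1−n₀) ⇒ h = h₀·(1−n₀)/(1−n)
h = 0.079 × (1 − 0.66)/(1 − 0.0299) = 0.079 × 0.3505 = 0.0277 km

0.028 km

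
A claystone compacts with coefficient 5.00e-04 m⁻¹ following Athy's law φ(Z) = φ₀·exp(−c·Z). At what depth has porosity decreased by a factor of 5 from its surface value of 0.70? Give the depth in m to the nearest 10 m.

Working in km (1 km = 1000 m; c in km⁻¹ = c in m⁻¹ × 1000):
φ/φ₀ = 1/5 ⇒ exp(−c·Z) = 1/5 ⇒ Z = ln(5) / c
Z = 1.6094 / 0.5 = 3.219 km

3220 m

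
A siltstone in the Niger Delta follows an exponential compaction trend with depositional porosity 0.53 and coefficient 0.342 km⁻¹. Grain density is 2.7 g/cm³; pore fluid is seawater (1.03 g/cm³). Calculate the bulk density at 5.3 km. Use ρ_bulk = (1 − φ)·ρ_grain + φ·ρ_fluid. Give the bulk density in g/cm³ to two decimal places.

2.56 g/cm³

Porosity at depth: φ = 0.53·exp(−0.342×5.3) = 0.53×0.1632 = 0.0865
Bulk density: ρ_b = (1−φ)ρ_g + φ·ρ_f = 0.9135×2.7 + 0.0865×1.03
       = 2.466 + 0.089 = 2.556 g/cm³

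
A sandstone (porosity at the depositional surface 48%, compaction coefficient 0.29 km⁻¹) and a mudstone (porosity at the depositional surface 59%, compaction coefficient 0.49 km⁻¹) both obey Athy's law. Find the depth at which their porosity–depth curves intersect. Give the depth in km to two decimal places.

Set phi₀ₐ e^(−kₐZ) = phi₀ᵦ e^(−kᵦZ) ⇒ ln(phi₀ₐ/phi₀ᵦ) = (kₐ − kᵦ)·Z
Z = ln(0.48/0.59) / (0.29 − 0.49) = -0.2063 / -0.2 = 1.032 km

1.03 km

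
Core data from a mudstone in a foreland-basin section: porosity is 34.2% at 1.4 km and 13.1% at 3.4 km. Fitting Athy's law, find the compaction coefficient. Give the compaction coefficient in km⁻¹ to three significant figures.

0.480 km⁻¹

Athy: phi(z) = phi₀ e^(−cz) ⇒ phi₁/phi₂ = e^{c(z₂−z₁)} ⇒ c = ln(phi₁/phi₂)/(z₂−z₁)
c = ln(0.342/0.131) / (3.4 − 1.4) = ln(2.611) / 2 = 0.9596 / 2 = 0.4798 km⁻¹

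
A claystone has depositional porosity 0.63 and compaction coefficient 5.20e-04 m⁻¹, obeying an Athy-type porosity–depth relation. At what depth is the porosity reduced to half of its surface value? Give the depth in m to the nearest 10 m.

Working in km (1 km = 1000 m; k in km⁻¹ = k in m⁻¹ × 1000):
phi/phi₀ = 1/2 ⇒ exp(−k·z) = 1/2 ⇒ z = ln(2) / k
z = 0.6931 / 0.52 = 1.333 km

1330 m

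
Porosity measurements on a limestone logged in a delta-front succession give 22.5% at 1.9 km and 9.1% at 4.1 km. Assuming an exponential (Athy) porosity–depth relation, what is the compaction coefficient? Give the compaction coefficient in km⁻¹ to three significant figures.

Athy: φ(Z) = φ₀ e^(−βZ) ⇒ φ₁/φ₂ = e^{β(Z₂−Z₁)} ⇒ β = ln(φ₁/φ₂)/(Z₂−Z₁)
β = ln(0.225/0.091) / (4.1 − 1.9) = ln(2.473) / 2.2 = 0.9052 / 2.2 = 0.4115 km⁻¹

0.411 km⁻¹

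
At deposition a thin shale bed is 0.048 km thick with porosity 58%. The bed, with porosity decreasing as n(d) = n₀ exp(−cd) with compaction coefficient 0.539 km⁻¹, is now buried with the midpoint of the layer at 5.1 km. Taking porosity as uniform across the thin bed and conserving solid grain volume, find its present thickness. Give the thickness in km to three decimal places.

0.021 km

Porosity at 5.1 km: n = 0.58·exp(−0.539×5.1) = 0.0371
Solid-volume conservation: h(1−n) = h₀(1−n₀) ⇒ h = h₀·(1−n₀)/(1−n)
h = 0.048 × (1 − 0.58)/(1 − 0.0371) = 0.048 × 0.4362 = 0.0209 km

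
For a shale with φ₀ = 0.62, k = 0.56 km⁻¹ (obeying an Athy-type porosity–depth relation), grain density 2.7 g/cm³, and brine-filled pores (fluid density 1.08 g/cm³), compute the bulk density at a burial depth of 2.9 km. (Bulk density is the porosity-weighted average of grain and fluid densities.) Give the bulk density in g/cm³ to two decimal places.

Porosity at depth: φ = 0.62·exp(−0.56×2.9) = 0.62×0.1971 = 0.1222
Bulk density: ρ_b = (1−φ)ρ_g + φ·ρ_f = 0.8778×2.7 + 0.1222×1.08
       = 2.370 + 0.132 = 2.502 g/cm³

2.50 g/cm³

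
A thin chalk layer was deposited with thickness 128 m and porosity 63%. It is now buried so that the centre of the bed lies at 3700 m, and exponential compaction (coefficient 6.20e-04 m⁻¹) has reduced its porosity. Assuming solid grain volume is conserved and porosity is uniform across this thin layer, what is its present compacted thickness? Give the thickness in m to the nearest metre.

Working in km (1 km = 1000 m; β in km⁻¹ = β in m⁻¹ × 1000):
Porosity at 3.7 km: n = 0.63·exp(−0.62×3.7) = 0.0635
Solid-volume conservation: h(1−n) = h₀(1−n₀) ⇒ h = h₀·(1−n₀)/(1−n)
h = 0.128 × (1 − 0.63)/(1 − 0.0635) = 0.128 × 0.3951 = 0.0506 km

51 m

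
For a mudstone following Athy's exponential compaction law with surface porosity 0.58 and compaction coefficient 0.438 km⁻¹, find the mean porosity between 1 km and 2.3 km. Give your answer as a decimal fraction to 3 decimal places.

0.285

⟨n⟩ = (1/(Z₂−Z₁)) ∫ n₀ e^(−βZ) dZ = n₀·(e^(−β·Z₁) − e^(−β·Z₂)) / (β·(Z₂−Z₁))
e^(−0.438×1) = 0.6453; e^(−0.438×2.3) = 0.3652
⟨n⟩ = 0.58 × (0.6453 − 0.3652) / (0.438 × 1.3) = 0.58 × 0.4920 = 0.2854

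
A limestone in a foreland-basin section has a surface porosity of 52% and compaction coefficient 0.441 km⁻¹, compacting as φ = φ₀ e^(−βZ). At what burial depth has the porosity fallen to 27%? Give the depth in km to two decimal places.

Invert Athy's law: Z = ln(φ₀/φ) / β
Z = ln(0.52/0.27) / 0.441 = ln(1.926) / 0.441 = 0.6554 / 0.441 = 1.486 km

1.49 km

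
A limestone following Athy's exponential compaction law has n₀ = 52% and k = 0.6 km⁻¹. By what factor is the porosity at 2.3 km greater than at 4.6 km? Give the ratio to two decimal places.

n(d₁)/n(d₂) = e^(−k·d₁)/e^(−k·d₂) = e^{k(d₂−d₁)}
= exp(0.6 × 2.3) = exp(1.38) = 3.9749

3.97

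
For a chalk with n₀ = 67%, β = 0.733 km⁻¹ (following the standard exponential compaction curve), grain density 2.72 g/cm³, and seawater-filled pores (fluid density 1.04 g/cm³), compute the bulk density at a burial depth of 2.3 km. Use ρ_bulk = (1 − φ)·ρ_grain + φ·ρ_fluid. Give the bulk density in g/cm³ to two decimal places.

Porosity at depth: n = 0.67·exp(−0.733×2.3) = 0.67×0.1853 = 0.1241
Bulk density: ρ_b = (1−n)ρ_g + n·ρ_f = 0.8759×2.72 + 0.1241×1.04
       = 2.382 + 0.129 = 2.511 g/cm³

2.51 g/cm³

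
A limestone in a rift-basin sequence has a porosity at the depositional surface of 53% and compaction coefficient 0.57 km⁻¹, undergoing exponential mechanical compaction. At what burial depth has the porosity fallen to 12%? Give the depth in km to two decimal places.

Invert Athy's law: Z = ln(φ₀/φ) / k
Z = ln(0.53/0.12) / 0.57 = ln(4.417) / 0.57 = 1.4854 / 0.57 = 2.606 km

2.61 km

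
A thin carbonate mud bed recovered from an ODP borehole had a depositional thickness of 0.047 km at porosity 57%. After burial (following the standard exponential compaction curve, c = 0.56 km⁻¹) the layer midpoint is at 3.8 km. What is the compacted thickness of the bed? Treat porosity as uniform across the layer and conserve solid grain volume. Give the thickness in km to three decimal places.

0.022 km

Porosity at 3.8 km: φ = 0.57·exp(−0.56×3.8) = 0.0679
Solid-volume conservation: h(1−φ) = h₀(1−φ₀) ⇒ h = h₀·(1−φ₀)/(1−φ)
h = 0.047 × (1 − 0.57)/(1 − 0.0679) = 0.047 × 0.4613 = 0.0217 km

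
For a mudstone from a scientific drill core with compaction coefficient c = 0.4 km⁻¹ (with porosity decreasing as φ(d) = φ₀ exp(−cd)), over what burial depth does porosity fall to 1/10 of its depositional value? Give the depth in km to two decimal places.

5.76 km

φ/φ₀ = 1/10 ⇒ exp(−c·d) = 1/10 ⇒ d = ln(10) / c
d = 2.3026 / 0.4 = 5.756 km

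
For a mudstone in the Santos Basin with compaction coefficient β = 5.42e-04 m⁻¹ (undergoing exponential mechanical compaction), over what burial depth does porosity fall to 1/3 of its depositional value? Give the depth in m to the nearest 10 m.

2030 m

Working in km (1 km = 1000 m; β in km⁻¹ = β in m⁻¹ × 1000):
n/n₀ = 1/3 ⇒ exp(−β·d) = 1/3 ⇒ d = ln(3) / β
d = 1.0986 / 0.542 = 2.027 km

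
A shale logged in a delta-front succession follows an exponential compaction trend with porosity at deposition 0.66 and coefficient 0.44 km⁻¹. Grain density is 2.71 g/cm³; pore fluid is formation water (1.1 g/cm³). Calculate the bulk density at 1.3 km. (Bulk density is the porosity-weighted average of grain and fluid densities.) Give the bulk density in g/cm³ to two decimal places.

Porosity at depth: n = 0.66·exp(−0.44×1.3) = 0.66×0.5644 = 0.3725
Bulk density: ρ_b = (1−n)ρ_g + n·ρ_f = 0.6275×2.71 + 0.3725×1.1
       = 1.701 + 0.410 = 2.110 g/cm³

2.11 g/cm³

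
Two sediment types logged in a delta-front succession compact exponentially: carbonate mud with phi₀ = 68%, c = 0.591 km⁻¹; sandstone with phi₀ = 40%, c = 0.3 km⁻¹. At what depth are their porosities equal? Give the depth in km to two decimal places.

Set phi₀ₐ e^(−cₐd) = phi₀ᵦ e^(−cᵦd) ⇒ ln(phi₀ₐ/phi₀ᵦ) = (cₐ − cᵦ)·d
d = ln(0.68/0.4) / (0.591 − 0.3) = 0.5306 / 0.291 = 1.823 km

1.82 km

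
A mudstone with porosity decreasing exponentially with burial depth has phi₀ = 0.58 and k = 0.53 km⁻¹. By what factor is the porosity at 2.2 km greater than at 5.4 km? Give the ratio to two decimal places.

phi(Z₁)/phi(Z₂) = e^(−k·Z₁)/e^(−k·Z₂) = e^{k(Z₂−Z₁)}
= exp(0.53 × 3.2) = exp(1.696) = 5.4521

5.45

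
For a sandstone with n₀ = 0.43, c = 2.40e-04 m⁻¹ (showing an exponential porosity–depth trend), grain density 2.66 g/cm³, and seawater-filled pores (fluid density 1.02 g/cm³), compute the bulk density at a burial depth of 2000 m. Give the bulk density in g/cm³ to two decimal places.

2.22 g/cm³

Working in km (1 km = 1000 m; c in km⁻¹ = c in m⁻¹ × 1000):
Porosity at depth: n = 0.43·exp(−0.24×2) = 0.43×0.6188 = 0.2661
Bulk density: ρ_b = (1−n)ρ_g + n·ρ_f = 0.7339×2.66 + 0.2661×1.02
       = 1.952 + 0.271 = 2.224 g/cm³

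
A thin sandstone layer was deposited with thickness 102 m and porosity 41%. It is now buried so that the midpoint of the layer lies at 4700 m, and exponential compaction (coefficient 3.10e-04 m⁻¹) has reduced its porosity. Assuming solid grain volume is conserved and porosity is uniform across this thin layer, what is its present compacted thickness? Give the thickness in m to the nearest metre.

Working in km (1 km = 1000 m; c in km⁻¹ = c in m⁻¹ × 1000):
Porosity at 4.7 km: φ = 0.41·exp(−0.31×4.7) = 0.0955
Solid-volume conservation: h(1−φ) = h₀(1−φ₀) ⇒ h = h₀·(1−φ₀)/(1−φ)
h = 0.102 × (1 − 0.41)/(1 − 0.0955) = 0.102 × 0.6523 = 0.0665 km

67 m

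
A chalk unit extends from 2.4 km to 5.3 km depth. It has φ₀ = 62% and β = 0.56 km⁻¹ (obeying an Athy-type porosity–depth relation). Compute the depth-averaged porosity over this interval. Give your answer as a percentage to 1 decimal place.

8.0%

⟨φ⟩ = (1/(z₂−z₁)) ∫ φ₀ e^(−βz) dz = φ₀·(e^(−β·z₁) − e^(−β·z₂)) / (β·(z₂−z₁))
e^(−0.56×2.4) = 0.2608; e^(−0.56×5.3) = 0.0514
⟨φ⟩ = 0.62 × (0.2608 − 0.0514) / (0.56 × 2.9) = 0.62 × 0.1289 = 0.0799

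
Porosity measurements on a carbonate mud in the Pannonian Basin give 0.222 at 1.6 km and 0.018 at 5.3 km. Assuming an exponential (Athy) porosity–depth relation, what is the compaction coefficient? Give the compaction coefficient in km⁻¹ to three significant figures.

Athy: n(z) = n₀ e^(−kz) ⇒ n₁/n₂ = e^{k(z₂−z₁)} ⇒ k = ln(n₁/n₂)/(z₂−z₁)
k = ln(0.222/0.018) / (5.3 − 1.6) = ln(12.33) / 3.7 = 2.5123 / 3.7 = 0.679 km⁻¹

0.679 km⁻¹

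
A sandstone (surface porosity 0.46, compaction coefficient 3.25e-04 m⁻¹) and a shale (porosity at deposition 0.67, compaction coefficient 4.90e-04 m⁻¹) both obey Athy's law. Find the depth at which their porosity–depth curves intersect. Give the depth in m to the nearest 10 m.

Working in km (1 km = 1000 m; c in km⁻¹ = c in m⁻¹ × 1000):
Set n₀ₐ e^(−cₐd) = n₀ᵦ e^(−cᵦd) ⇒ ln(n₀ₐ/n₀ᵦ) = (cₐ − cᵦ)·d
d = ln(0.46/0.67) / (0.325 − 0.49) = -0.3761 / -0.165 = 2.279 km

2280 m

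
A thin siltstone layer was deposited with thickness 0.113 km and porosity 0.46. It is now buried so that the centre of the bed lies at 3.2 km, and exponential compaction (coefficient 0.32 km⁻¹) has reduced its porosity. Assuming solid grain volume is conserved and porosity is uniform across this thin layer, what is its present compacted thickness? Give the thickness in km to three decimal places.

Porosity at 3.2 km: φ = 0.46·exp(−0.32×3.2) = 0.1652
Solid-volume conservation: h(1−φ) = h₀(1−φ₀) ⇒ h = h₀·(1−φ₀)/(1−φ)
h = 0.113 × (1 − 0.46)/(1 − 0.1652) = 0.113 × 0.6469 = 0.0731 km

0.073 km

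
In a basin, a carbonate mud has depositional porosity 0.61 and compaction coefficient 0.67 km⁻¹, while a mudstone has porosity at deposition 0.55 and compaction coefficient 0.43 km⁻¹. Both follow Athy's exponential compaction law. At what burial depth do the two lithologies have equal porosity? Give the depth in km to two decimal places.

0.43 km

Set φ₀ₐ e^(−kₐz) = φ₀ᵦ e^(−kᵦz) ⇒ ln(φ₀ₐ/φ₀ᵦ) = (kₐ − kᵦ)·z
z = ln(0.61/0.55) / (0.67 − 0.43) = 0.1035 / 0.24 = 0.431 km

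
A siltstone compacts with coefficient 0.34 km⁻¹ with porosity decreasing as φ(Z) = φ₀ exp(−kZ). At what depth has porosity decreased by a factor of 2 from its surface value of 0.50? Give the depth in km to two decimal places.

2.04 km

φ/φ₀ = 1/2 ⇒ exp(−k·Z) = 1/2 ⇒ Z = ln(2) / k
Z = 0.6931 / 0.34 = 2.039 km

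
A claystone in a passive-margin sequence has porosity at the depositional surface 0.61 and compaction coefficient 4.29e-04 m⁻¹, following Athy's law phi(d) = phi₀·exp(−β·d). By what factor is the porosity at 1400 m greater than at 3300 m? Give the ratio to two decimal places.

Working in km (1 km = 1000 m; β in km⁻¹ = β in m⁻¹ × 1000):
phi(d₁)/phi(d₂) = e^(−β·d₁)/e^(−β·d₂) = e^{β(d₂−d₁)}
= exp(0.429 × 1.9) = exp(0.8151) = 2.2594

2.26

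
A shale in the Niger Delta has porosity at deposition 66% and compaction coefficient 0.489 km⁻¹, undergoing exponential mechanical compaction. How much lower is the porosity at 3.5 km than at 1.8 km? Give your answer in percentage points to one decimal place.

15.5 percentage points

n(1.8) = 0.66·e^(−0.489×1.8) = 0.2737
n(3.5) = 0.66·e^(−0.489×3.5) = 0.1192
Δn = 0.2737 − 0.1192 = 0.1545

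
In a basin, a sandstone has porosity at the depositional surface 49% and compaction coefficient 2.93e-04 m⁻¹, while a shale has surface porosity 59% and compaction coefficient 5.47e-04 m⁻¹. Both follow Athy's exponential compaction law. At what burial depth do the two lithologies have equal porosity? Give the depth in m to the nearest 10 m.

Working in km (1 km = 1000 m; β in km⁻¹ = β in m⁻¹ × 1000):
Set φ₀ₐ e^(−βₐZ) = φ₀ᵦ e^(−βᵦZ) ⇒ ln(φ₀ₐ/φ₀ᵦ) = (βₐ − βᵦ)·Z
Z = ln(0.49/0.59) / (0.293 − 0.547) = -0.1857 / -0.254 = 0.731 km

730 m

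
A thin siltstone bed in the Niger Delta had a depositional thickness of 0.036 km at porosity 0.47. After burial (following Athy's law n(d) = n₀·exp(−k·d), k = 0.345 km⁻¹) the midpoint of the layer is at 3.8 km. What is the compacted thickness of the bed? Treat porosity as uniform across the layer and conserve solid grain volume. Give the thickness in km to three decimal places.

0.022 km

Porosity at 3.8 km: n = 0.47·exp(−0.345×3.8) = 0.1267
Solid-volume conservation: h(1−n) = h₀(1−n₀) ⇒ h = h₀·(1−n₀)/(1−n)
h = 0.036 × (1 − 0.47)/(1 − 0.1267) = 0.036 × 0.6069 = 0.0218 km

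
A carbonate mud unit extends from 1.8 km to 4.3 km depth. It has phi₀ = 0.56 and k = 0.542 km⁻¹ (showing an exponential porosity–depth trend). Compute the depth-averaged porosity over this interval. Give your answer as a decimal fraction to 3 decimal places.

⟨phi⟩ = (1/(Z₂−Z₁)) ∫ phi₀ e^(−kZ) dZ = phi₀·(e^(−k·Z₁) − e^(−k·Z₂)) / (k·(Z₂−Z₁))
e^(−0.542×1.8) = 0.3770; e^(−0.542×4.3) = 0.0972
⟨phi⟩ = 0.56 × (0.3770 − 0.0972) / (0.542 × 2.5) = 0.56 × 0.2064 = 0.1156

0.116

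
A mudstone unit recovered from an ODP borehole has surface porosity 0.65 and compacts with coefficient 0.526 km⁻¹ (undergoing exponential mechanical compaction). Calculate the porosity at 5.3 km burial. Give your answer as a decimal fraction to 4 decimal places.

0.0400

φ = φ₀·exp(−c·z) = 0.65 × exp(−0.526 × 5.3) = 0.65 × exp(−2.788)
  = 0.65 × 0.0616 = 0.0400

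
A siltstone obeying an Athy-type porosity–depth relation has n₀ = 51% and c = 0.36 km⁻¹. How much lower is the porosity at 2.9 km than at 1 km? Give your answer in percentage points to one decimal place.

17.6 percentage points

n(1) = 0.51·e^(−0.36×1) = 0.3558
n(2.9) = 0.51·e^(−0.36×2.9) = 0.1795
Δn = 0.3558 − 0.1795 = 0.1763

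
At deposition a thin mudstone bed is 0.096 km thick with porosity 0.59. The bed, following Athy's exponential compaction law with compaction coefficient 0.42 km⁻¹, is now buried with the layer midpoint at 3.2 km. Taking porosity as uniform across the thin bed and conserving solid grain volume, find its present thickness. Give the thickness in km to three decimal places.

0.047 km

Porosity at 3.2 km: φ = 0.59·exp(−0.42×3.2) = 0.1539
Solid-volume conservation: h(1−φ) = h₀(1−φ₀) ⇒ h = h₀·(1−φ₀)/(1−φ)
h = 0.096 × (1 − 0.59)/(1 − 0.1539) = 0.096 × 0.4846 = 0.0465 km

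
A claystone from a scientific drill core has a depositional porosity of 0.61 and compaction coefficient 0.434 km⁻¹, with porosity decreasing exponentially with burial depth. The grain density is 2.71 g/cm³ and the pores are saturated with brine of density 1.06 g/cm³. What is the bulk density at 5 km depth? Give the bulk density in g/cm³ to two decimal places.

Porosity at depth: φ = 0.61·exp(−0.434×5) = 0.61×0.1142 = 0.0696
Bulk density: ρ_b = (1−φ)ρ_g + φ·ρ_f = 0.9304×2.71 + 0.0696×1.06
       = 2.521 + 0.074 = 2.595 g/cm³

2.60 g/cm³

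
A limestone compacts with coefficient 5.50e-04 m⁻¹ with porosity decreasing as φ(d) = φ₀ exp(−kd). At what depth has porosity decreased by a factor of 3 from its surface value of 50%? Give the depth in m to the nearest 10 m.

Working in km (1 km = 1000 m; k in km⁻¹ = k in m⁻¹ × 1000):
φ/φ₀ = 1/3 ⇒ exp(−k·d) = 1/3 ⇒ d = ln(3) / k
d = 1.0986 / 0.55 = 1.997 km

2000 m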